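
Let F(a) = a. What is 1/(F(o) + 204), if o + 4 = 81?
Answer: 1/281 ≈ 0.0035587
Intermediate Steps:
o = 77 (o = -4 + 81 = 77)
1/(F(o) + 204) = 1/(77 + 204) = 1/281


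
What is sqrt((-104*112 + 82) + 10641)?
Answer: 5*I*sqrt(37) ≈ 30.414*I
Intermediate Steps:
sqrt((-104*112 + 82) + 10641) = sqrt((-11648 + 82) + 10641) = sqrt(-11566 + 10641) = sqrt(-925) = 5*I*sqrt(37)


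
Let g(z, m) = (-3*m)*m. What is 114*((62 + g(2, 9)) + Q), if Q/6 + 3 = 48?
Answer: 10146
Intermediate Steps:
Q = 270 (Q = -18 + 6*48 = -18 + 288 = 270)
g(z, m) = -3*m²
114*((62 + g(2, 9)) + Q) = 114*((62 - 3*9²) + 270) = 114*((62 - 3*81) + 270) = 114*((62 - 243) + 270) = 114*(-181 + 270) = 114*89 = 10146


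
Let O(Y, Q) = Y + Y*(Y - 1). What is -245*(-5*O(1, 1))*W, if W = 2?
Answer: 2450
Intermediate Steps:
O(Y, Q) = Y + Y*(-1 + Y)
-245*(-5*O(1, 1))*W = -245*(-5*1**2)*2 = -245*(-5*1)*2 = -(-1225)*2 = -245*(-10) = 2450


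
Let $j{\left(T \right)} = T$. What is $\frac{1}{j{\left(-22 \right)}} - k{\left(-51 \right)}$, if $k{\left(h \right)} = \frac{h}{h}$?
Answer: $- \frac{23}{22} \approx -1.0455$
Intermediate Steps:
$k{\left(h \right)} = 1$
$\frac{1}{j{\left(-22 \right)}} - k{\left(-51 \right)} = \frac{1}{-22} - 1 = - \frac{1}{22} - 1 = - \frac{23}{22}$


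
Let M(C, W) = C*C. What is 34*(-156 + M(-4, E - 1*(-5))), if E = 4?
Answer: -4760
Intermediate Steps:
M(C, W) = C**2
34*(-156 + M(-4, E - 1*(-5))) = 34*(-156 + (-4)**2) = 34*(-156 + 16) = 34*(-140) = -4760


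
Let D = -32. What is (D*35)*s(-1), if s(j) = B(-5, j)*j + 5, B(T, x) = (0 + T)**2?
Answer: 22400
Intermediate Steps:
B(T, x) = T**2
s(j) = 5 + 25*j (s(j) = (-5)**2*j + 5 = 25*j + 5 = 5 + 25*j)
(D*35)*s(-1) = (-32*35)*(5 + 25*(-1)) = -1120*(5 - 25) = -1120*(-20) = 22400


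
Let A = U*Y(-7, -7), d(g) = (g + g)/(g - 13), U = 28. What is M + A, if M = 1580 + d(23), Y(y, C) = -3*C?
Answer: 10863/5 ≈ 2172.6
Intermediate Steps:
d(g) = 2*g/(-13 + g) (d(g) = (2*g)/(-13 + g) = 2*g/(-13 + g))
A = 588 (A = 28*(-3*(-7)) = 28*21 = 588)
M = 7923/5 (M = 1580 + 2*23/(-13 + 23) = 1580 + 2*23/10 = 1580 + 2*23*(⅒) = 1580 + 23/5 = 7923/5 ≈ 1584.6)
M + A = 7923/5 + 588 = 10863/5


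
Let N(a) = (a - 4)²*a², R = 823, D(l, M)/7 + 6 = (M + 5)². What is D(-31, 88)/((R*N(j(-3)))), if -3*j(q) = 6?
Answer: 20167/39504 ≈ 0.51051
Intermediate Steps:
D(l, M) = -42 + 7*(5 + M)² (D(l, M) = -42 + 7*(M + 5)² = -42 + 7*(5 + M)²)
j(q) = -2 (j(q) = -⅓*6 = -2)
N(a) = a²*(-4 + a)² (N(a) = (-4 + a)²*a² = a²*(-4 + a)²)
D(-31, 88)/((R*N(j(-3)))) = (-42 + 7*(5 + 88)²)/((823*((-2)²*(-4 - 2)²))) = (-42 + 7*93²)/((823*(4*(-6)²))) = (-42 + 7*8649)/((823*(4*36))) = (-42 + 60543)/((823*144)) = 60501/118512 = 60501*(1/118512) = 20167/39504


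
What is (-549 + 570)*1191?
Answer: 25011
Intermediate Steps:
(-549 + 570)*1191 = 21*1191 = 25011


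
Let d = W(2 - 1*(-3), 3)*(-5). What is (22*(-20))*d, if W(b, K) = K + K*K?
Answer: 26400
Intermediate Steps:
W(b, K) = K + K²
d = -60 (d = (3*(1 + 3))*(-5) = (3*4)*(-5) = 12*(-5) = -60)
(22*(-20))*d = (22*(-20))*(-60) = -440*(-60) = 26400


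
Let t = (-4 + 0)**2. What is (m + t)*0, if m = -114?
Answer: 0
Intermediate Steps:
t = 16 (t = (-4)**2 = 16)
(m + t)*0 = (-114 + 16)*0 = -98*0 = 0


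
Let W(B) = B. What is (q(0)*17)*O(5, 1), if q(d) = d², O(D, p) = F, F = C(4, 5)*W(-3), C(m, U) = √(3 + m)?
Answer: 0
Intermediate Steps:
F = -3*√7 (F = √(3 + 4)*(-3) = √7*(-3) = -3*√7 ≈ -7.9373)
O(D, p) = -3*√7
(q(0)*17)*O(5, 1) = (0²*17)*(-3*√7) = (0*17)*(-3*√7) = 0*(-3*√7) = 0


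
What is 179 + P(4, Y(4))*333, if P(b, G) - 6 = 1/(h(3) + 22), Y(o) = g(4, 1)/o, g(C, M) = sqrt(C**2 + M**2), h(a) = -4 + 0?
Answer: 4391/2 ≈ 2195.5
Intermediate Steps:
h(a) = -4
Y(o) = sqrt(17)/o (Y(o) = sqrt(4**2 + 1**2)/o = sqrt(16 + 1)/o = sqrt(17)/o)
P(b, G) = 109/18 (P(b, G) = 6 + 1/(-4 + 22) = 6 + 1/18 = 109/18)
179 + P(4, Y(4))*333 = 179 + (109/18)*333 = 179 + 4033/2 = 4391/2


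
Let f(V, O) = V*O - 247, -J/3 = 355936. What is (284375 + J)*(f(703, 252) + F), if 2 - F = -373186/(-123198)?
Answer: -8537346811491568/61599 ≈ -1.3860e+11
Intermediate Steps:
J = -1067808 (J = -3*355936 = -1067808)
f(V, O) = -247 + O*V (f(V, O) = O*V - 247 = -247 + O*V)
F = -63395/61599 (F = 2 - (-373186)/(-123198) = 2 - (-373186)*(-1)/123198 = 2 - 1*186593/61599 = 2 - 186593/61599 = -63395/61599 ≈ -1.0292)
(284375 + J)*(f(703, 252) + F) = (284375 - 1067808)*((-247 + 252*703) - 63395/61599) = -783433*((-247 + 177156) - 63395/61599) = -783433*(176909 - 63395/61599) = -783433*10897354096/61599 = -8537346811491568/61599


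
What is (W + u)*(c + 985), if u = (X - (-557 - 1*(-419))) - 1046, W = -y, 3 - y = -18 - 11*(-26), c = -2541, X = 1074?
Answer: -670636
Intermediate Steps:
y = -265 (y = 3 - (-18 - 11*(-26)) = 3 - (-18 + 286) = 3 - 1*268 = 3 - 268 = -265)
W = 265 (W = -1*(-265) = 265)
u = 166 (u = (1074 - (-557 - 1*(-419))) - 1046 = (1074 - (-557 + 419)) - 1046 = (1074 - 1*(-138)) - 1046 = (1074 + 138) - 1046 = 1212 - 1046 = 166)
(W + u)*(c + 985) = (265 + 166)*(-2541 + 985) = 431*(-1556) = -670636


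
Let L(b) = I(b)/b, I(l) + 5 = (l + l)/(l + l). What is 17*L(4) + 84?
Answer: 67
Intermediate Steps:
I(l) = -4 (I(l) = -5 + (l + l)/(l + l) = -5 + (2*l)/((2*l)) = -5 + (2*l)*(1/(2*l)) = -5 + 1 = -4)
L(b) = -4/b
17*L(4) + 84 = 17*(-4/4) + 84 = 17*(-4*¼) + 84 = 17*(-1) + 84 = -17 + 84 = 67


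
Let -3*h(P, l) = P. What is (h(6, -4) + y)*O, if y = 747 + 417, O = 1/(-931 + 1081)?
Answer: 581/75 ≈ 7.7467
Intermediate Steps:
h(P, l) = -P/3
O = 1/150 ≈ 0.0066667
y = 1164
(h(6, -4) + y)*O = (-⅓*6 + 1164)*(1/150) = (-2 + 1164)*(1/150) = 1162*(1/150) = 581/75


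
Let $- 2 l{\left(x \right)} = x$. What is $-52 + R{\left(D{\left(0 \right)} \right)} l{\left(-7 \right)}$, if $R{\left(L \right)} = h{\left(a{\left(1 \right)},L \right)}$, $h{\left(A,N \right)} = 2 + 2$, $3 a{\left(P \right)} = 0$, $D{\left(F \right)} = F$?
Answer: $-38$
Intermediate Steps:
$a{\left(P \right)} = 0$ ($a{\left(P \right)} = \frac{1}{3} \cdot 0 = 0$)
$h{\left(A,N \right)} = 4$
$R{\left(L \right)} = 4$
$l{\left(x \right)} = - \frac{x}{2}$
$-52 + R{\left(D{\left(0 \right)} \right)} l{\left(-7 \right)} = -52 + 4 \left(\left(- \frac{1}{2}\right) \left(-7\right)\right) = -52 + 4 \cdot \frac{7}{2} = -52 + 14 = -38$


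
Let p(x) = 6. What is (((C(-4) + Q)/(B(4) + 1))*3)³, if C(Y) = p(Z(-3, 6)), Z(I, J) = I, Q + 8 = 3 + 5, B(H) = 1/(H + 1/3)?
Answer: 1601613/512 ≈ 3128.1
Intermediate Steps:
B(H) = 1/(⅓ + H) (B(H) = 1/(H + ⅓) = 1/(⅓ + H))
Q = 0 (Q = -8 + (3 + 5) = -8 + 8 = 0)
C(Y) = 6
(((C(-4) + Q)/(B(4) + 1))*3)³ = (((6 + 0)/(3/(1 + 3*4) + 1))*3)³ = ((6/(3/(1 + 12) + 1))*3)³ = ((6/(3/13 + 1))*3)³ = ((6/(16/13))*3)³ = ((6*(13/16))*3)³ = ((39/8)*3)³ = (117/8)³ = 1601613/512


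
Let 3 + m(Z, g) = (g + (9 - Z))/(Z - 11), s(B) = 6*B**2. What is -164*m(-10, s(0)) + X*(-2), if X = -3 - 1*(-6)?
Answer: 13322/21 ≈ 634.38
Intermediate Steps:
X = 3 (X = -3 + 6 = 3)
m(Z, g) = -3 + (9 + g - Z)/(-11 + Z) (m(Z, g) = -3 + (g + (9 - Z))/(Z - 11) = -3 + (9 + g - Z)/(-11 + Z))
-164*m(-10, s(0)) + X*(-2) = -164*(42 + 6*0**2 - 4*(-10))/(-11 - 10) + 3*(-2) = -164*(42 + 6*0 + 40)/(-21) - 6 = -(-164)*(42 + 0 + 40)/21 - 6 = -(-164)*82/21 - 6 = -164*(-82/21) - 6 = 13448/21 - 6 = 13322/21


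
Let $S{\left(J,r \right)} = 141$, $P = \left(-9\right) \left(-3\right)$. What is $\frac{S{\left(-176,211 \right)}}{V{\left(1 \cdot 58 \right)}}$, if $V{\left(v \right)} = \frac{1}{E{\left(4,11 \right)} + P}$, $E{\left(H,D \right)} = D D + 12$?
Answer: $22560$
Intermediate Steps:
$P = 27$
$E{\left(H,D \right)} = 12 + D^{2}$ ($E{\left(H,D \right)} = D^{2} + 12 = 12 + D^{2}$)
$V{\left(v \right)} = \frac{1}{160}$ ($V{\left(v \right)} = \frac{1}{\left(12 + 11^{2}\right) + 27} = \frac{1}{\left(12 + 121\right) + 27} = \frac{1}{133 + 27} = \frac{1}{160}$)
$\frac{S{\left(-176,211 \right)}}{V{\left(1 \cdot 58 \right)}} = 141 \frac{1}{\frac{1}{160}} = 141 \cdot 160 = 22560$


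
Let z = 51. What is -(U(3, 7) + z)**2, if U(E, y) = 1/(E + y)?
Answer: -261121/100 ≈ -2611.2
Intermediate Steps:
-(U(3, 7) + z)**2 = -(1/(3 + 7) + 51)**2 = -(1/10 + 51)**2 = -(511/10)**2 = -1*261121/100 = -261121/100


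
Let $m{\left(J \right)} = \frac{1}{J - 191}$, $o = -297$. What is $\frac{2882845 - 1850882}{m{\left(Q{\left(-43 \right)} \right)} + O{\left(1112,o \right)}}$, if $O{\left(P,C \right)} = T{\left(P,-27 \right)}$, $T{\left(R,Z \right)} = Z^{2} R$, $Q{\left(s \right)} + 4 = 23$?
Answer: $\frac{177497636}{139431455} \approx 1.273$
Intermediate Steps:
$Q{\left(s \right)} = 19$ ($Q{\left(s \right)} = -4 + 23 = 19$)
$T{\left(R,Z \right)} = R Z^{2}$
$m{\left(J \right)} = \frac{1}{-191 + J}$
$O{\left(P,C \right)} = 729 P$ ($O{\left(P,C \right)} = P \left(-27\right)^{2} = P 729 = 729 P$)
$\frac{2882845 - 1850882}{m{\left(Q{\left(-43 \right)} \right)} + O{\left(1112,o \right)}} = \frac{2882845 - 1850882}{\frac{1}{-191 + 19} + 729 \cdot 1112} = \frac{1031963}{\frac{1}{-172} + 810648} = \frac{1031963}{- \frac{1}{172} + 810648} = \frac{1031963}{\frac{139431455}{172}} = 1031963 \cdot \frac{172}{139431455} = \frac{177497636}{139431455}$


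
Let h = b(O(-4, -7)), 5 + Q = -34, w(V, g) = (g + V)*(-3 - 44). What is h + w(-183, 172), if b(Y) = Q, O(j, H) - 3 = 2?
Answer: 478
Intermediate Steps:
w(V, g) = -47*V - 47*g (w(V, g) = (V + g)*(-47) = -47*V - 47*g)
Q = -39 (Q = -5 - 34 = -39)
O(j, H) = 5 (O(j, H) = 3 + 2 = 5)
b(Y) = -39
h = -39
h + w(-183, 172) = -39 + (-47*(-183) - 47*172) = -39 + (8601 - 8084) = -39 + 517 = 478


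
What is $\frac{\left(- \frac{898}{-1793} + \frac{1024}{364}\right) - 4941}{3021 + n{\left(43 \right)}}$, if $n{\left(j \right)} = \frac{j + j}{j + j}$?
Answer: $- \frac{805647657}{493078586} \approx -1.6339$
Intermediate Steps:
$n{\left(j \right)} = 1$ ($n{\left(j \right)} = \frac{2 j}{2 j} = 2 j \frac{1}{2 j} = 1$)
$\frac{\left(- \frac{898}{-1793} + \frac{1024}{364}\right) - 4941}{3021 + n{\left(43 \right)}} = \frac{\left(- \frac{898}{-1793} + \frac{1024}{364}\right) - 4941}{3021 + 1} = \frac{\left(\left(-898\right) \left(- \frac{1}{1793}\right) + 1024 \cdot \frac{1}{364}\right) - 4941}{3022} = \left(\left(\frac{898}{1793} + \frac{256}{91}\right) - 4941\right) \frac{1}{3022} = \left(\frac{540726}{163163} - 4941\right) \frac{1}{3022} = \left(- \frac{805647657}{163163}\right) \frac{1}{3022} = - \frac{805647657}{493078586}$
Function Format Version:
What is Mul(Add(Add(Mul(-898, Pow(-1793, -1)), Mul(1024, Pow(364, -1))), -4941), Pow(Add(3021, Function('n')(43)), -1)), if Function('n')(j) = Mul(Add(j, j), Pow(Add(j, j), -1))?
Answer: Rational(-805647657, 493078586) ≈ -1.6339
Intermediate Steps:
Function('n')(j) = 1 (Function('n')(j) = Mul(Mul(2, j), Pow(Mul(2, j), -1)) = Mul(Mul(2, j), Mul(Rational(1, 2), Pow(j, -1))) = 1)
Mul(Add(Add(Mul(-898, Pow(-1793, -1)), Mul(1024, Pow(364, -1))), -4941), Pow(Add(3021, Function('n')(43)), -1)) = Mul(Add(Add(Mul(-898, Pow(-1793, -1)), Mul(1024, Pow(364, -1))), -4941), Pow(Add(3021, 1), -1)) = Mul(Add(Add(Mul(-898, Rational(-1, 1793)), Mul(1024, Rational(1, 364))), -4941), Pow(3022, -1)) = Mul(Add(Add(Rational(898, 1793), Rational(256, 91)), -4941), Rational(1, 3022)) = Mul(Add(Rational(540726, 163163), -4941), Rational(1, 3022)) = Mul(Rational(-805647657, 163163), Rational(1, 3022)) = Rational(-805647657, 493078586)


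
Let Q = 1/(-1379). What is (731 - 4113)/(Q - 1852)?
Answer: 4663778/2553909 ≈ 1.8261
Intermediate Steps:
Q = -1/1379 ≈ -0.00072516
(731 - 4113)/(Q - 1852) = (731 - 4113)/(-1/1379 - 1852) = -3382/(-2553909/1379) = -3382*(-1379/2553909) = 4663778/2553909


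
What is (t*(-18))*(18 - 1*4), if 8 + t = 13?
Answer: -1260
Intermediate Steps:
t = 5 (t = -8 + 13 = 5)
(t*(-18))*(18 - 1*4) = (5*(-18))*(18 - 1*4) = -90*(18 - 4) = -90*14 = -1260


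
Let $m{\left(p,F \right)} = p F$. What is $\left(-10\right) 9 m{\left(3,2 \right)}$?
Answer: $-540$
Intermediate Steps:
$m{\left(p,F \right)} = F p$
$\left(-10\right) 9 m{\left(3,2 \right)} = \left(-10\right) 9 \cdot 2 \cdot 3 = \left(-90\right) 6 = -540$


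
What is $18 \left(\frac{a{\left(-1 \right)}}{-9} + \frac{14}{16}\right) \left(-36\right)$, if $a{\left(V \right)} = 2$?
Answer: $-423$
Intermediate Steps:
$18 \left(\frac{a{\left(-1 \right)}}{-9} + \frac{14}{16}\right) \left(-36\right) = 18 \left(\frac{2}{-9} + \frac{14}{16}\right) \left(-36\right) = 18 \left(2 \left(- \frac{1}{9}\right) + 14 \cdot \frac{1}{16}\right) \left(-36\right) = 18 \left(- \frac{2}{9} + \frac{7}{8}\right) \left(-36\right) = 18 \cdot \frac{47}{72} \left(-36\right) = \frac{47}{4} \left(-36\right) = -423$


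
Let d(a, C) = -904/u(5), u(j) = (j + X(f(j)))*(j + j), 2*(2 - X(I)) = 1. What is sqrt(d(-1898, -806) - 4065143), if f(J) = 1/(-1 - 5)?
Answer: I*sqrt(17175287935)/65 ≈ 2016.2*I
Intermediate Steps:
f(J) = -1/6 (f(J) = 1/(-6) = -1/6)
X(I) = 3/2 (X(I) = 2 - 1/2*1 = 2 - 1/2 = 3/2)
u(j) = 2*j*(3/2 + j) (u(j) = (j + 3/2)*(j + j) = (3/2 + j)*(2*j) = 2*j*(3/2 + j))
d(a, C) = -904/65 (d(a, C) = -904*1/(5*(3 + 2*5)) = -904*1/(5*(3 + 10)) = -904/(5*13) = -904/65)
sqrt(d(-1898, -806) - 4065143) = sqrt(-904/65 - 4065143) = sqrt(-264235199/65) = I*sqrt(17175287935)/65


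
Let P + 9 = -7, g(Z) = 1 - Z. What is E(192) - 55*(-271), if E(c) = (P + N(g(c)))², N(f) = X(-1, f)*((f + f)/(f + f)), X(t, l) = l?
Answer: 57754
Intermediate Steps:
P = -16 (P = -9 - 7 = -16)
N(f) = f (N(f) = f*((f + f)/(f + f)) = f*((2*f)/((2*f))) = f*((2*f)*(1/(2*f))) = f*1 = f)
E(c) = (-15 - c)² (E(c) = (-16 + (1 - c))² = (-15 - c)²)
E(192) - 55*(-271) = (15 + 192)² - 55*(-271) = 207² + 14905 = 42849 + 14905 = 57754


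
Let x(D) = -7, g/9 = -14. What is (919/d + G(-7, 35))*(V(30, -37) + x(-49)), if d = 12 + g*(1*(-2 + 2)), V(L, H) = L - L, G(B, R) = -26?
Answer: -4249/12 ≈ -354.08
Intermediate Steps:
g = -126 (g = 9*(-14) = -126)
V(L, H) = 0
d = 12 (d = 12 - 126*(-2 + 2) = 12 - 126*0 = 12 + 0 = 12)
(919/d + G(-7, 35))*(V(30, -37) + x(-49)) = (919/12 - 26)*(0 - 7) = (919*(1/12) - 26)*(-7) = (919/12 - 26)*(-7) = (607/12)*(-7) = -4249/12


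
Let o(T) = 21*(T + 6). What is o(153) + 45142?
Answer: 48481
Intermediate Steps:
o(T) = 126 + 21*T (o(T) = 21*(6 + T) = 126 + 21*T)
o(153) + 45142 = (126 + 21*153) + 45142 = (126 + 3213) + 45142 = 3339 + 45142 = 48481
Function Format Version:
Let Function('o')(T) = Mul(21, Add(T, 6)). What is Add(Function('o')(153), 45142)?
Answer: 48481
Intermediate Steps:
Function('o')(T) = Add(126, Mul(21, T)) (Function('o')(T) = Mul(21, Add(6, T)) = Add(126, Mul(21, T)))
Add(Function('o')(153), 45142) = Add(Add(126, Mul(21, 153)), 45142) = Add(Add(126, 3213), 45142) = Add(3339, 45142) = 48481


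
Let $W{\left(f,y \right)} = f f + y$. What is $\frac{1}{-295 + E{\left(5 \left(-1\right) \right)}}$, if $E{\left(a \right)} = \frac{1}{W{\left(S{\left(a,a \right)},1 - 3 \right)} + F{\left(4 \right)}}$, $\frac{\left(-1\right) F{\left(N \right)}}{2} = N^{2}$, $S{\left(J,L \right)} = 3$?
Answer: $- \frac{25}{7376} \approx -0.0033894$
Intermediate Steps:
$F{\left(N \right)} = - 2 N^{2}$
$W{\left(f,y \right)} = y + f^{2}$ ($W{\left(f,y \right)} = f^{2} + y = y + f^{2}$)
$E{\left(a \right)} = - \frac{1}{25}$ ($E{\left(a \right)} = \frac{1}{\left(\left(1 - 3\right) + 3^{2}\right) - 2 \cdot 4^{2}} = \frac{1}{\left(-2 + 9\right) - 32} = \frac{1}{7 - 32} = \frac{1}{-25} = - \frac{1}{25}$)
$\frac{1}{-295 + E{\left(5 \left(-1\right) \right)}} = \frac{1}{-295 - \frac{1}{25}} = \frac{1}{- \frac{7376}{25}} = - \frac{25}{7376}$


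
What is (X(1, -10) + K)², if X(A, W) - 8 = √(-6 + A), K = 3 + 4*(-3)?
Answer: (1 - I*√5)² ≈ -4.0 - 4.4721*I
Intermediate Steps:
K = -9 (K = 3 - 12 = -9)
X(A, W) = 8 + √(-6 + A)
(X(1, -10) + K)² = ((8 + √(-6 + 1)) - 9)² = ((8 + √(-5)) - 9)² = ((8 + I*√5) - 9)² = (-1 + I*√5)²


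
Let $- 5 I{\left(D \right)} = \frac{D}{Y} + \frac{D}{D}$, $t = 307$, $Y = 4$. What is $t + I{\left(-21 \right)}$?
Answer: $\frac{6157}{20} \approx 307.85$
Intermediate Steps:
$I{\left(D \right)} = - \frac{1}{5} - \frac{D}{20}$ ($I{\left(D \right)} = - \frac{\frac{D}{4} + \frac{D}{D}}{5} = - \frac{D \frac{1}{4} + 1}{5} = - \frac{\frac{D}{4} + 1}{5} = - \frac{1 + \frac{D}{4}}{5} = - \frac{1}{5} - \frac{D}{20}$)
$t + I{\left(-21 \right)} = 307 - - \frac{17}{20} = 307 + \left(- \frac{1}{5} + \frac{21}{20}\right) = 307 + \frac{17}{20} = \frac{6157}{20}$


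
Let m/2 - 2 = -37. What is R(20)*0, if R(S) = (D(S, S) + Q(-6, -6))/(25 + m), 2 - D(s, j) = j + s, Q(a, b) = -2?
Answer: 0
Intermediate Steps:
m = -70 (m = 4 + 2*(-37) = 4 - 74 = -70)
D(s, j) = 2 - j - s (D(s, j) = 2 - (j + s) = 2 + (-j - s) = 2 - j - s)
R(S) = 2*S/45 (R(S) = ((2 - S - S) - 2)/(25 - 70) = ((2 - 2*S) - 2)/(-45) = -2*S*(-1/45) = 2*S/45)
R(20)*0 = ((2/45)*20)*0 = (8/9)*0 = 0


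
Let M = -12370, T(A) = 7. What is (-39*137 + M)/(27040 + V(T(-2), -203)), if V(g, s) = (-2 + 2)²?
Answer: -17713/27040 ≈ -0.65507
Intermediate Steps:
V(g, s) = 0 (V(g, s) = 0² = 0)
(-39*137 + M)/(27040 + V(T(-2), -203)) = (-39*137 - 12370)/(27040 + 0) = (-5343 - 12370)/27040 = -17713*1/27040 = -17713/27040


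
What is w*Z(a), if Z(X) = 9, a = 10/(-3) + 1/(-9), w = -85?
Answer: -765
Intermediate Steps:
a = -31/9 (a = 10*(-⅓) + 1*(-⅑) = -10/3 - ⅑ = -31/9 ≈ -3.4444)
w*Z(a) = -85*9 = -765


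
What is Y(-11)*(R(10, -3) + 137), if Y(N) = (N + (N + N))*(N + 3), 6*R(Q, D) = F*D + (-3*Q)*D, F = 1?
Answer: 39996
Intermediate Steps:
R(Q, D) = D/6 - D*Q/2 (R(Q, D) = (1*D + (-3*Q)*D)/6 = (D - 3*D*Q)/6 = D/6 - D*Q/2)
Y(N) = 3*N*(3 + N) (Y(N) = (N + 2*N)*(3 + N) = (3*N)*(3 + N) = 3*N*(3 + N))
Y(-11)*(R(10, -3) + 137) = (3*(-11)*(3 - 11))*((⅙)*(-3)*(1 - 3*10) + 137) = (3*(-11)*(-8))*((⅙)*(-3)*(1 - 30) + 137) = 264*((⅙)*(-3)*(-29) + 137) = 264*(29/2 + 137) = 264*(303/2) = 39996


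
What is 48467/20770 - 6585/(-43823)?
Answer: 2260739791/910203710 ≈ 2.4838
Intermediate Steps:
48467/20770 - 6585/(-43823) = 48467*(1/20770) - 6585*(-1/43823) = 48467/20770 + 6585/43823 = 2260739791/910203710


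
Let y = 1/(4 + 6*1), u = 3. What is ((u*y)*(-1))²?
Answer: 9/100 ≈ 0.090000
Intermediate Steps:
y = ⅒ (y = 1/(4 + 6) = 1/10 = ⅒ ≈ 0.10000)
((u*y)*(-1))² = ((3*(⅒))*(-1))² = ((3/10)*(-1))² = (-3/10)² = 9/100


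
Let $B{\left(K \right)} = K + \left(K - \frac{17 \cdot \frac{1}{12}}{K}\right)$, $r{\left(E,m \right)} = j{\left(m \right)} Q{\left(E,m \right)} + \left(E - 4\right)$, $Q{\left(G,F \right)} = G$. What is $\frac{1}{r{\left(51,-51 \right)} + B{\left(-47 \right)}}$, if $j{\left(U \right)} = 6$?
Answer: $\frac{564}{146093} \approx 0.0038606$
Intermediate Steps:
$r{\left(E,m \right)} = -4 + 7 E$ ($r{\left(E,m \right)} = 6 E + \left(E - 4\right) = 6 E + \left(-4 + E\right) = -4 + 7 E$)
$B{\left(K \right)} = 2 K - \frac{17}{12 K}$ ($B{\left(K \right)} = K + \left(K - \frac{17 \cdot \frac{1}{12}}{K}\right) = K + \left(K - \frac{17}{12 K}\right) = 2 K - \frac{17}{12 K}$)
$\frac{1}{r{\left(51,-51 \right)} + B{\left(-47 \right)}} = \frac{1}{\left(-4 + 7 \cdot 51\right) + \left(2 \left(-47\right) - \frac{17}{12 \left(-47\right)}\right)} = \frac{1}{\left(-4 + 357\right) - \frac{52999}{564}} = \frac{1}{353 + \left(-94 + \frac{17}{564}\right)} = \frac{1}{353 - \frac{52999}{564}} = \frac{1}{\frac{146093}{564}} = \frac{564}{146093}$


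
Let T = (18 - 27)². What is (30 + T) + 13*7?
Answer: 202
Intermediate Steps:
T = 81 (T = (-9)² = 81)
(30 + T) + 13*7 = (30 + 81) + 13*7 = 111 + 91 = 202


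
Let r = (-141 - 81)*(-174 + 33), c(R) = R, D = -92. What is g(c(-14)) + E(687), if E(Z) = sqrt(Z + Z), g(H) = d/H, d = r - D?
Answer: -15697/7 + sqrt(1374) ≈ -2205.4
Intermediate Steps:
r = 31302 (r = -222*(-141) = 31302)
d = 31394 (d = 31302 - 1*(-92) = 31302 + 92 = 31394)
g(H) = 31394/H
E(Z) = sqrt(2)*sqrt(Z) (E(Z) = sqrt(2*Z) = sqrt(2)*sqrt(Z))
g(c(-14)) + E(687) = 31394/(-14) + sqrt(2)*sqrt(687) = 31394*(-1/14) + sqrt(1374) = -15697/7 + sqrt(1374)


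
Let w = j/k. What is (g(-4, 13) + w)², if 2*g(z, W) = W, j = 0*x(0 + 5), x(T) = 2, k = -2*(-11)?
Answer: 169/4 ≈ 42.250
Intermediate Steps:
k = 22
j = 0 (j = 0*2 = 0)
w = 0 (w = 0/22 = 0*(1/22) = 0)
g(z, W) = W/2
(g(-4, 13) + w)² = ((½)*13 + 0)² = (13/2 + 0)² = (13/2)² = 169/4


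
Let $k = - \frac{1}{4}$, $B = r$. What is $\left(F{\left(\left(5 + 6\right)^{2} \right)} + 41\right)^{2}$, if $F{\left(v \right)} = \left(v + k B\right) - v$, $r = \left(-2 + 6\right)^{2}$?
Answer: $1369$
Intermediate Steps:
$r = 16$ ($r = 4^{2} = 16$)
$B = 16$
$k = - \frac{1}{4}$ ($k = \left(-1\right) \frac{1}{4} = - \frac{1}{4} \approx -0.25$)
$F{\left(v \right)} = -4$ ($F{\left(v \right)} = \left(v - 4\right) - v = \left(-4 + v\right) - v = -4$)
$\left(F{\left(\left(5 + 6\right)^{2} \right)} + 41\right)^{2} = \left(-4 + 41\right)^{2} = 37^{2} = 1369$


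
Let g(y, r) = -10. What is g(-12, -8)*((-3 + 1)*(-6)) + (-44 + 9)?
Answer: -155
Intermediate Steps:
g(-12, -8)*((-3 + 1)*(-6)) + (-44 + 9) = -10*(-3 + 1)*(-6) + (-44 + 9) = -(-20)*(-6) - 35 = -10*12 - 35 = -120 - 35 = -155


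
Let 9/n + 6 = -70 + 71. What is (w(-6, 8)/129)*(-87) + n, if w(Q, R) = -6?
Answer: 483/215 ≈ 2.2465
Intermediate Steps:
n = -9/5 (n = 9/(-6 + (-70 + 71)) = 9/(-6 + 1) = 9/(-5) = 9*(-⅕) = -9/5 ≈ -1.8000)
(w(-6, 8)/129)*(-87) + n = -6/129*(-87) - 9/5 = -6*1/129*(-87) - 9/5 = -2/43*(-87) - 9/5 = 174/43 - 9/5 = 483/215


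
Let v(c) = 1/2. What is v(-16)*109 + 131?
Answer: 371/2 ≈ 185.50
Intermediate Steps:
v(c) = ½
v(-16)*109 + 131 = (½)*109 + 131 = 109/2 + 131 = 371/2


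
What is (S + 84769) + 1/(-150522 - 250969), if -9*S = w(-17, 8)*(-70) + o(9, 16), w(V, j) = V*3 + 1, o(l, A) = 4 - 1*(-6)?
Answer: 33877409088/401491 ≈ 84379.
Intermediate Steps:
o(l, A) = 10 (o(l, A) = 4 + 6 = 10)
w(V, j) = 1 + 3*V (w(V, j) = 3*V + 1 = 1 + 3*V)
S = -390 (S = -((1 + 3*(-17))*(-70) + 10)/9 = -((1 - 51)*(-70) + 10)/9 = -(-50*(-70) + 10)/9 = -(3500 + 10)/9 = -⅑*3510 = -390)
(S + 84769) + 1/(-150522 - 250969) = (-390 + 84769) + 1/(-150522 - 250969) = 84379 + 1/(-401491) = 84379 - 1/401491 = 33877409088/401491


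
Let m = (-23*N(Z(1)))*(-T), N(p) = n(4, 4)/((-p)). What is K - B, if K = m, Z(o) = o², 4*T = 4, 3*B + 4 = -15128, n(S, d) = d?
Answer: 4952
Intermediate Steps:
B = -5044 (B = -4/3 + (⅓)*(-15128) = -4/3 - 15128/3 = -5044)
T = 1 (T = (¼)*4 = 1)
N(p) = -4/p (N(p) = 4/((-p)) = 4*(-1/p) = -4/p)
m = -92 (m = (-(-92)/(1²))*(-1*1) = -(-92)/1*(-1) = -(-92)*(-1) = -23*(-4)*(-1) = 92*(-1) = -92)
K = -92
K - B = -92 - 1*(-5044) = -92 + 5044 = 4952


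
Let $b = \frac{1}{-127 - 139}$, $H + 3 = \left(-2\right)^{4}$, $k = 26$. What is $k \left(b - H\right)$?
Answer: $- \frac{44967}{133} \approx -338.1$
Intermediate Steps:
$H = 13$ ($H = -3 + \left(-2\right)^{4} = -3 + 16 = 13$)
$b = - \frac{1}{266}$ ($b = \frac{1}{-266} = - \frac{1}{266} \approx -0.0037594$)
$k \left(b - H\right) = 26 \left(- \frac{1}{266} - 13\right) = 26 \left(- \frac{3459}{266}\right) = - \frac{44967}{133}$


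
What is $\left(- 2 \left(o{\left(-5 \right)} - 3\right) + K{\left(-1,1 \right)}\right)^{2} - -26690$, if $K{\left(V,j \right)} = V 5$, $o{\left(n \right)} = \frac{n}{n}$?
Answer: $26691$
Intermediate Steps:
$o{\left(n \right)} = 1$
$K{\left(V,j \right)} = 5 V$
$\left(- 2 \left(o{\left(-5 \right)} - 3\right) + K{\left(-1,1 \right)}\right)^{2} - -26690 = \left(- 2 \left(1 - 3\right) + 5 \left(-1\right)\right)^{2} - -26690 = \left(\left(-2\right) \left(-2\right) - 5\right)^{2} + 26690 = \left(4 - 5\right)^{2} + 26690 = \left(-1\right)^{2} + 26690 = 1 + 26690 = 26691$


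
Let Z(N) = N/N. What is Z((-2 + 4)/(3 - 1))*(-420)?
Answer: -420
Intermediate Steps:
Z(N) = 1
Z((-2 + 4)/(3 - 1))*(-420) = 1*(-420) = -420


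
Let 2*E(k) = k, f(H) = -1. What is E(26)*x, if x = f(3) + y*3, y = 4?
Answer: 143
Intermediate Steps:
E(k) = k/2
x = 11 (x = -1 + 4*3 = -1 + 12 = 11)
E(26)*x = ((½)*26)*11 = 13*11 = 143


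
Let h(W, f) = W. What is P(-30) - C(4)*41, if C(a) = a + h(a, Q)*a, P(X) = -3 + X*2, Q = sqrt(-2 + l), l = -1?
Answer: -883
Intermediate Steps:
Q = I*sqrt(3) (Q = sqrt(-2 - 1) = sqrt(-3) = I*sqrt(3) ≈ 1.732*I)
P(X) = -3 + 2*X
C(a) = a + a**2 (C(a) = a + a*a = a + a**2)
P(-30) - C(4)*41 = (-3 + 2*(-30)) - 4*(1 + 4)*41 = (-3 - 60) - 4*5*41 = -63 - 20*41 = -63 - 1*820 = -63 - 820 = -883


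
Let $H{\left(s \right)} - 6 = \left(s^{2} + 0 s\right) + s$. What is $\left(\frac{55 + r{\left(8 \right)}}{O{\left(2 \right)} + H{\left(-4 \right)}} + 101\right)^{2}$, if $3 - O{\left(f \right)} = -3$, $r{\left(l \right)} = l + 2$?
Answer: $\frac{6195121}{576} \approx 10755.0$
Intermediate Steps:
$r{\left(l \right)} = 2 + l$
$H{\left(s \right)} = 6 + s + s^{2}$ ($H{\left(s \right)} = 6 + \left(\left(s^{2} + 0 s\right) + s\right) = 6 + \left(\left(s^{2} + 0\right) + s\right) = 6 + \left(s^{2} + s\right) = 6 + \left(s + s^{2}\right) = 6 + s + s^{2}$)
$O{\left(f \right)} = 6$ ($O{\left(f \right)} = 3 - -3 = 3 + 3 = 6$)
$\left(\frac{55 + r{\left(8 \right)}}{O{\left(2 \right)} + H{\left(-4 \right)}} + 101\right)^{2} = \left(\frac{55 + \left(2 + 8\right)}{6 + \left(6 - 4 + \left(-4\right)^{2}\right)} + 101\right)^{2} = \left(\frac{55 + 10}{6 + \left(6 - 4 + 16\right)} + 101\right)^{2} = \left(\frac{65}{6 + 18} + 101\right)^{2} = \left(\frac{65}{24} + 101\right)^{2} = \left(\frac{2489}{24}\right)^{2} = \frac{6195121}{576}$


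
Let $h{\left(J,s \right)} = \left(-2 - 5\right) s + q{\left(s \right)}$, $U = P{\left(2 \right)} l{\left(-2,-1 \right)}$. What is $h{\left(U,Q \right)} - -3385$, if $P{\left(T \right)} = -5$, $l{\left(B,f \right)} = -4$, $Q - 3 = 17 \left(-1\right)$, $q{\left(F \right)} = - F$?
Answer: $3497$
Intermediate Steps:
$Q = -14$ ($Q = 3 + 17 \left(-1\right) = 3 - 17 = -14$)
$U = 20$ ($U = \left(-5\right) \left(-4\right) = 20$)
$h{\left(J,s \right)} = - 8 s$ ($h{\left(J,s \right)} = \left(-2 - 5\right) s - s = - 7 s - s = - 8 s$)
$h{\left(U,Q \right)} - -3385 = \left(-8\right) \left(-14\right) - -3385 = 112 + 3385 = 3497$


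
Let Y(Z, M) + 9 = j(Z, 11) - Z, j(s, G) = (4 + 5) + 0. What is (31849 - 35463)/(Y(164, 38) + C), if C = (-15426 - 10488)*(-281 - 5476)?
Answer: -1807/74593367 ≈ -2.4225e-5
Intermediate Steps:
j(s, G) = 9 (j(s, G) = 9 + 0 = 9)
Y(Z, M) = -Z (Y(Z, M) = -9 + (9 - Z) = -Z)
C = 149186898 (C = -25914*(-5757) = 149186898)
(31849 - 35463)/(Y(164, 38) + C) = (31849 - 35463)/(-1*164 + 149186898) = -3614/(-164 + 149186898) = -3614/149186734 = -3614*1/149186734 = -1807/74593367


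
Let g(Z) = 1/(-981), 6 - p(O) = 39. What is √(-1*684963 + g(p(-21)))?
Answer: 4*I*√4577650546/327 ≈ 827.63*I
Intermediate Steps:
p(O) = -33 (p(O) = 6 - 1*39 = 6 - 39 = -33)
g(Z) = -1/981
√(-1*684963 + g(p(-21))) = √(-1*684963 - 1/981) = √(-684963 - 1/981) = √(-671948704/981) = 4*I*√4577650546/327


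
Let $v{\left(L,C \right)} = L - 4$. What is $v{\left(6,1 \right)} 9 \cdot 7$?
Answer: $126$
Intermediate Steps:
$v{\left(L,C \right)} = -4 + L$ ($v{\left(L,C \right)} = L - 4 = -4 + L$)
$v{\left(6,1 \right)} 9 \cdot 7 = \left(-4 + 6\right) 9 \cdot 7 = 2 \cdot 9 \cdot 7 = 18 \cdot 7 = 126$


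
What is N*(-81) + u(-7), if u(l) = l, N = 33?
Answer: -2680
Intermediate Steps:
N*(-81) + u(-7) = 33*(-81) - 7 = -2673 - 7 = -2680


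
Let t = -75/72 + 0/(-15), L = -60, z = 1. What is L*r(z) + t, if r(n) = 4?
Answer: -5785/24 ≈ -241.04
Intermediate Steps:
t = -25/24 (t = -75*1/72 + 0*(-1/15) = -25/24 + 0 = -25/24 ≈ -1.0417)
L*r(z) + t = -60*4 - 25/24 = -240 - 25/24 = -5785/24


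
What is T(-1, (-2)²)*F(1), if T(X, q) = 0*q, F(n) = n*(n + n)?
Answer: 0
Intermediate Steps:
F(n) = 2*n² (F(n) = n*(2*n) = 2*n²)
T(X, q) = 0
T(-1, (-2)²)*F(1) = 0*(2*1²) = 0*(2*1) = 0*2 = 0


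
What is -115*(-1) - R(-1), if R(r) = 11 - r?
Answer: 103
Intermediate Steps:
-115*(-1) - R(-1) = -115*(-1) - (11 - 1*(-1)) = 115 - (11 + 1) = 115 - 1*12 = 115 - 12 = 103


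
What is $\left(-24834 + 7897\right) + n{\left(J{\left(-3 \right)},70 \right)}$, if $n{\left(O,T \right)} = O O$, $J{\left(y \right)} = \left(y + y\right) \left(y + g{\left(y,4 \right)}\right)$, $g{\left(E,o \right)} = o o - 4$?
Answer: $-14021$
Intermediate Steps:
$g{\left(E,o \right)} = -4 + o^{2}$ ($g{\left(E,o \right)} = o^{2} - 4 = -4 + o^{2}$)
$J{\left(y \right)} = 2 y \left(12 + y\right)$ ($J{\left(y \right)} = \left(y + y\right) \left(y - \left(4 - 4^{2}\right)\right) = 2 y \left(y + \left(-4 + 16\right)\right) = 2 y \left(y + 12\right) = 2 y \left(12 + y\right)$)
$n{\left(O,T \right)} = O^{2}$
$\left(-24834 + 7897\right) + n{\left(J{\left(-3 \right)},70 \right)} = \left(-24834 + 7897\right) + \left(2 \left(-3\right) \left(12 - 3\right)\right)^{2} = -16937 + \left(2 \left(-3\right) 9\right)^{2} = -16937 + \left(-54\right)^{2} = -16937 + 2916 = -14021$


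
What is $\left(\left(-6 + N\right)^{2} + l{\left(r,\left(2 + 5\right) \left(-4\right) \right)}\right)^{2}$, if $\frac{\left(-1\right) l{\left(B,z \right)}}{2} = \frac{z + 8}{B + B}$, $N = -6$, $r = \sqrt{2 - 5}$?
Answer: $\frac{61808}{3} - 1920 i \sqrt{3} \approx 20603.0 - 3325.5 i$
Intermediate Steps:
$r = i \sqrt{3}$ ($r = \sqrt{-3} = i \sqrt{3} \approx 1.732 i$)
$l{\left(B,z \right)} = - \frac{8 + z}{B}$ ($l{\left(B,z \right)} = - 2 \frac{z + 8}{B + B} = - 2 \frac{8 + z}{2 B} = - \frac{8 + z}{B}$)
$\left(\left(-6 + N\right)^{2} + l{\left(r,\left(2 + 5\right) \left(-4\right) \right)}\right)^{2} = \left(\left(-6 - 6\right)^{2} + \frac{-8 - \left(2 + 5\right) \left(-4\right)}{i \sqrt{3}}\right)^{2} = \left(\left(-12\right)^{2} + - \frac{i \sqrt{3}}{3} \left(-8 - 7 \left(-4\right)\right)\right)^{2} = \left(144 + - \frac{i \sqrt{3}}{3} \left(-8 - -28\right)\right)^{2} = \left(144 + - \frac{i \sqrt{3}}{3} \left(-8 + 28\right)\right)^{2} = \left(144 + - \frac{i \sqrt{3}}{3} \cdot 20\right)^{2} = \left(144 - \frac{20 i \sqrt{3}}{3}\right)^{2}$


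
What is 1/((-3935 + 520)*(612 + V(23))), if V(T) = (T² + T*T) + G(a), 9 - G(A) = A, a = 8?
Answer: -1/5706465 ≈ -1.7524e-7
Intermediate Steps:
G(A) = 9 - A
V(T) = 1 + 2*T² (V(T) = (T² + T*T) + (9 - 1*8) = (T² + T²) + (9 - 8) = 2*T² + 1 = 1 + 2*T²)
1/((-3935 + 520)*(612 + V(23))) = 1/((-3935 + 520)*(612 + (1 + 2*23²))) = 1/(-3415*(612 + (1 + 2*529))) = 1/(-3415*(612 + (1 + 1058))) = 1/(-3415*(612 + 1059)) = 1/(-3415*1671) = 1/(-5706465) = -1/5706465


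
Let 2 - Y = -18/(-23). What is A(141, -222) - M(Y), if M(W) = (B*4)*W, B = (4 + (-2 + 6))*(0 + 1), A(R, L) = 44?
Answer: 116/23 ≈ 5.0435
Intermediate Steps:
B = 8 (B = (4 + 4)*1 = 8*1 = 8)
Y = 28/23 (Y = 2 - (-18)/(-23) = 2 - (-18)*(-1)/23 = 2 - 1*18/23 = 2 - 18/23 = 28/23 ≈ 1.2174)
M(W) = 32*W (M(W) = (8*4)*W = 32*W)
A(141, -222) - M(Y) = 44 - 32*28/23 = 44 - 1*896/23 = 44 - 896/23 = 116/23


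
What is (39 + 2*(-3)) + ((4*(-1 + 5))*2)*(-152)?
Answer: -4831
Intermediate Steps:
(39 + 2*(-3)) + ((4*(-1 + 5))*2)*(-152) = (39 - 6) + ((4*4)*2)*(-152) = 33 + (16*2)*(-152) = 33 + 32*(-152) = 33 - 4864 = -4831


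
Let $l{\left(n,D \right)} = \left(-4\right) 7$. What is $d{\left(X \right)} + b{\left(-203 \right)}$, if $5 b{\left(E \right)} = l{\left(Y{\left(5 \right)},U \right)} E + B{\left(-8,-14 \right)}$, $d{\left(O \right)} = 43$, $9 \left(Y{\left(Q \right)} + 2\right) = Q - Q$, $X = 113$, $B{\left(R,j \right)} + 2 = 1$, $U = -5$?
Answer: $\frac{5898}{5} \approx 1179.6$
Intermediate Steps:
$B{\left(R,j \right)} = -1$ ($B{\left(R,j \right)} = -2 + 1 = -1$)
$Y{\left(Q \right)} = -2$ ($Y{\left(Q \right)} = -2 + \frac{Q - Q}{9} = -2 + \frac{1}{9} \cdot 0 = -2 + 0 = -2$)
$l{\left(n,D \right)} = -28$
$b{\left(E \right)} = - \frac{1}{5} - \frac{28 E}{5}$ ($b{\left(E \right)} = \frac{- 28 E - 1}{5} = \frac{-1 - 28 E}{5} = - \frac{1}{5} - \frac{28 E}{5}$)
$d{\left(X \right)} + b{\left(-203 \right)} = 43 - - \frac{5683}{5} = 43 + \left(- \frac{1}{5} + \frac{5684}{5}\right) = 43 + \frac{5683}{5} = \frac{5898}{5}$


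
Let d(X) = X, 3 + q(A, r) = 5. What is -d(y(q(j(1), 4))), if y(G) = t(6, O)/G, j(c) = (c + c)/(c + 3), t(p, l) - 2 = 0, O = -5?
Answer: -1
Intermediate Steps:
t(p, l) = 2 (t(p, l) = 2 + 0 = 2)
j(c) = 2*c/(3 + c) (j(c) = (2*c)/(3 + c) = 2*c/(3 + c))
q(A, r) = 2 (q(A, r) = -3 + 5 = 2)
y(G) = 2/G
-d(y(q(j(1), 4))) = -2/2 = -1*1 = -1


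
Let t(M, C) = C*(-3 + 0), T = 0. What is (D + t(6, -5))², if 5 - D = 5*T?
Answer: 400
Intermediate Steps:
t(M, C) = -3*C (t(M, C) = C*(-3) = -3*C)
D = 5 (D = 5 - 5*0 = 5 - 1*0 = 5 + 0 = 5)
(D + t(6, -5))² = (5 - 3*(-5))² = (5 + 15)² = 20² = 400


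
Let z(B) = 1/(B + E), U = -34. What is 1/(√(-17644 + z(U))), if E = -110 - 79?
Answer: -I*√877418699/3934613 ≈ -0.0075284*I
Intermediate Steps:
E = -189
z(B) = 1/(-189 + B) (z(B) = 1/(B - 189) = 1/(-189 + B))
1/(√(-17644 + z(U))) = 1/(√(-17644 + 1/(-189 - 34))) = 1/(√(-17644 + 1/(-223))) = 1/(√(-17644 - 1/223)) = 1/(√(-3934613/223)) = 1/(I*√877418699/223) = -I*√877418699/3934613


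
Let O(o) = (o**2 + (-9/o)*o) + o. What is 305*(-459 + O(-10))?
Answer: -115290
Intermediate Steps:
O(o) = -9 + o + o**2 (O(o) = (o**2 - 9) + o = (-9 + o**2) + o = -9 + o + o**2)
305*(-459 + O(-10)) = 305*(-459 + (-9 - 10 + (-10)**2)) = 305*(-459 + (-9 - 10 + 100)) = 305*(-459 + 81) = 305*(-378) = -115290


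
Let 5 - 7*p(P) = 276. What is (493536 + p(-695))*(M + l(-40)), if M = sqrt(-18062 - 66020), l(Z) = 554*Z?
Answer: -76551298960/7 + 3454481*I*sqrt(84082)/7 ≈ -1.0936e+10 + 1.431e+8*I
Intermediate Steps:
p(P) = -271/7 (p(P) = 5/7 - 1/7*276 = 5/7 - 276/7 = -271/7)
M = I*sqrt(84082) (M = sqrt(-84082) = I*sqrt(84082) ≈ 289.97*I)
(493536 + p(-695))*(M + l(-40)) = (493536 - 271/7)*(I*sqrt(84082) + 554*(-40)) = 3454481*(I*sqrt(84082) - 22160)/7 = 3454481*(-22160 + I*sqrt(84082))/7 = -76551298960/7 + 3454481*I*sqrt(84082)/7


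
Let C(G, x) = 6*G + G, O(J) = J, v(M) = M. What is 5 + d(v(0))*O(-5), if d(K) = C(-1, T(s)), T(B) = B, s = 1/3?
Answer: 40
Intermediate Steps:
s = 1/3 ≈ 0.33333
C(G, x) = 7*G
d(K) = -7 (d(K) = 7*(-1) = -7)
5 + d(v(0))*O(-5) = 5 - 7*(-5) = 5 + 35 = 40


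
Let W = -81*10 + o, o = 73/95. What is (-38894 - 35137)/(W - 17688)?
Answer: 7032945/1757237 ≈ 4.0023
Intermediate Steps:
o = 73/95 (o = 73*(1/95) = 73/95 ≈ 0.76842)
W = -76877/95 (W = -81*10 + 73/95 = -810 + 73/95 = -76877/95 ≈ -809.23)
(-38894 - 35137)/(W - 17688) = (-38894 - 35137)/(-76877/95 - 17688) = -74031/(-1757237/95) = -74031*(-95/1757237) = 7032945/1757237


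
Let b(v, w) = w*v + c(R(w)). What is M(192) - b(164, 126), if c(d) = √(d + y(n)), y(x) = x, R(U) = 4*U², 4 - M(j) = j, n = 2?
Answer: -20852 - √63506 ≈ -21104.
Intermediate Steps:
M(j) = 4 - j
c(d) = √(2 + d) (c(d) = √(d + 2) = √(2 + d))
b(v, w) = √(2 + 4*w²) + v*w (b(v, w) = w*v + √(2 + 4*w²) = v*w + √(2 + 4*w²) = √(2 + 4*w²) + v*w)
M(192) - b(164, 126) = (4 - 1*192) - (√(2 + 4*126²) + 164*126) = (4 - 192) - (√(2 + 4*15876) + 20664) = -188 - (√(2 + 63504) + 20664) = -188 - (√63506 + 20664) = -188 - (20664 + √63506) = -188 + (-20664 - √63506) = -20852 - √63506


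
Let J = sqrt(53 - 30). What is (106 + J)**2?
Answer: (106 + sqrt(23))**2 ≈ 12276.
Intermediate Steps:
J = sqrt(23) ≈ 4.7958
(106 + J)**2 = (106 + sqrt(23))**2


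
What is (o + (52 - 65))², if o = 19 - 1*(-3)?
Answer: 81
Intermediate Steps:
o = 22 (o = 19 + 3 = 22)
(o + (52 - 65))² = (22 + (52 - 65))² = (22 - 13)² = 9² = 81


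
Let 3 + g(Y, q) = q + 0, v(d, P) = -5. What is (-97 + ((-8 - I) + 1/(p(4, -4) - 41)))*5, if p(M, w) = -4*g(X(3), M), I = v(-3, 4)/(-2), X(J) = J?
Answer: -9677/18 ≈ -537.61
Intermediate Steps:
I = 5/2 (I = -5/(-2) = -5*(-1/2) = 5/2 ≈ 2.5000)
g(Y, q) = -3 + q (g(Y, q) = -3 + (q + 0) = -3 + q)
p(M, w) = 12 - 4*M (p(M, w) = -4*(-3 + M) = 12 - 4*M)
(-97 + ((-8 - I) + 1/(p(4, -4) - 41)))*5 = (-97 + ((-8 - 1*5/2) + 1/((12 - 4*4) - 41)))*5 = (-97 + ((-8 - 5/2) + 1/((12 - 16) - 41)))*5 = (-97 + (-21/2 + 1/(-4 - 41)))*5 = (-97 + (-21/2 + 1/(-45)))*5 = (-97 + (-21/2 - 1/45))*5 = (-97 - 947/90)*5 = -9677/90*5 = -9677/18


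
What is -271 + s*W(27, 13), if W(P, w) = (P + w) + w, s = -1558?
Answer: -82845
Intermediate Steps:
W(P, w) = P + 2*w
-271 + s*W(27, 13) = -271 - 1558*(27 + 2*13) = -271 - 1558*(27 + 26) = -271 - 1558*53 = -271 - 82574 = -82845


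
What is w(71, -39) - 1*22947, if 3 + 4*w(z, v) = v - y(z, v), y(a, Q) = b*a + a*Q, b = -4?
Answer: -88777/4 ≈ -22194.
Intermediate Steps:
y(a, Q) = -4*a + Q*a (y(a, Q) = -4*a + a*Q = -4*a + Q*a)
w(z, v) = -¾ + v/4 - z*(-4 + v)/4 (w(z, v) = -¾ + (v - z*(-4 + v))/4 = -¾ + (v/4 - z*(-4 + v)/4) = -¾ + v/4 - z*(-4 + v)/4)
w(71, -39) - 1*22947 = (-¾ + (¼)*(-39) - ¼*71*(-4 - 39)) - 1*22947 = (-¾ - 39/4 - ¼*71*(-43)) - 22947 = (-¾ - 39/4 + 3053/4) - 22947 = 3011/4 - 22947 = -88777/4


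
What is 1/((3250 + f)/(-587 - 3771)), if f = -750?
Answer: -2179/1250 ≈ -1.7432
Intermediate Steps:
1/((3250 + f)/(-587 - 3771)) = 1/((3250 - 750)/(-587 - 3771)) = 1/(2500/(-4358)) = 1/(2500*(-1/4358)) = 1/(-1250/2179) = -2179/1250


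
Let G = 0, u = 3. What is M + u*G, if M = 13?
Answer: 13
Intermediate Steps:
M + u*G = 13 + 3*0 = 13 + 0 = 13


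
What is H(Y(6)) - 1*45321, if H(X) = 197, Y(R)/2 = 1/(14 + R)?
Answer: -45124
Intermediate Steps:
Y(R) = 2/(14 + R)
H(Y(6)) - 1*45321 = 197 - 1*45321 = 197 - 45321 = -45124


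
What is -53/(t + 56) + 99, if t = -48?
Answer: 739/8 ≈ 92.375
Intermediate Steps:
-53/(t + 56) + 99 = -53/(-48 + 56) + 99 = -53/8 + 99 = 739/8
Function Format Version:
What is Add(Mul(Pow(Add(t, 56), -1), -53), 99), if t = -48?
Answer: Rational(739, 8) ≈ 92.375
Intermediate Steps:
Add(Mul(Pow(Add(t, 56), -1), -53), 99) = Add(Mul(Pow(Add(-48, 56), -1), -53), 99) = Add(Mul(Pow(8, -1), -53), 99) = Add(Mul(Rational(1, 8), -53), 99) = Add(Rational(-53, 8), 99) = Rational(739, 8)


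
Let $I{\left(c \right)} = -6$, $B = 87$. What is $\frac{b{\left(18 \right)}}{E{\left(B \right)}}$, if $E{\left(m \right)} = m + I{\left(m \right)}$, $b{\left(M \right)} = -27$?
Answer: $- \frac{1}{3} \approx -0.33333$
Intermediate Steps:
$E{\left(m \right)} = -6 + m$ ($E{\left(m \right)} = m - 6 = -6 + m$)
$\frac{b{\left(18 \right)}}{E{\left(B \right)}} = - \frac{27}{-6 + 87} = - \frac{27}{81} = \left(-27\right) \frac{1}{81} = - \frac{1}{3}$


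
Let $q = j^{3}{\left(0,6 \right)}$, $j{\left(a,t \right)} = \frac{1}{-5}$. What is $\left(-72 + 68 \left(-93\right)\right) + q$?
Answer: $- \frac{799501}{125} \approx -6396.0$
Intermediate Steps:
$j{\left(a,t \right)} = - \frac{1}{5}$
$q = - \frac{1}{125}$ ($q = \left(- \frac{1}{5}\right)^{3} = - \frac{1}{125} \approx -0.008$)
$\left(-72 + 68 \left(-93\right)\right) + q = \left(-72 + 68 \left(-93\right)\right) - \frac{1}{125} = \left(-72 - 6324\right) - \frac{1}{125} = -6396 - \frac{1}{125} = - \frac{799501}{125}$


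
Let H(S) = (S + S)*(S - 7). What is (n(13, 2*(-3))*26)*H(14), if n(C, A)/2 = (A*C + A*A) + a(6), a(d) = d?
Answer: -366912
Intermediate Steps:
H(S) = 2*S*(-7 + S) (H(S) = (2*S)*(-7 + S) = 2*S*(-7 + S))
n(C, A) = 12 + 2*A**2 + 2*A*C (n(C, A) = 2*((A*C + A*A) + 6) = 2*((A*C + A**2) + 6) = 2*((A**2 + A*C) + 6) = 2*(6 + A**2 + A*C) = 12 + 2*A**2 + 2*A*C)
(n(13, 2*(-3))*26)*H(14) = ((12 + 2*(2*(-3))**2 + 2*(2*(-3))*13)*26)*(2*14*(-7 + 14)) = ((12 + 2*(-6)**2 + 2*(-6)*13)*26)*(2*14*7) = ((12 + 2*36 - 156)*26)*196 = ((12 + 72 - 156)*26)*196 = -72*26*196 = -1872*196 = -366912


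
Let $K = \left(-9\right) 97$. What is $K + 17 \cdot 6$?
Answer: $-771$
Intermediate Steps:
$K = -873$
$K + 17 \cdot 6 = -873 + 17 \cdot 6 = -873 + 102 = -771$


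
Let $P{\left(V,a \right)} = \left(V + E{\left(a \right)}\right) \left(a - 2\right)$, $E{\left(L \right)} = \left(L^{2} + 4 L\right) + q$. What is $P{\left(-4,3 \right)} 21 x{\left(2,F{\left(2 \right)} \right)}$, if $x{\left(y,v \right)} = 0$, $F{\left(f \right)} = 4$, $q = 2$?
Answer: $0$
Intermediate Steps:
$E{\left(L \right)} = 2 + L^{2} + 4 L$ ($E{\left(L \right)} = \left(L^{2} + 4 L\right) + 2 = 2 + L^{2} + 4 L$)
$P{\left(V,a \right)} = \left(-2 + a\right) \left(2 + V + a^{2} + 4 a\right)$ ($P{\left(V,a \right)} = \left(V + \left(2 + a^{2} + 4 a\right)\right) \left(a - 2\right) = \left(2 + V + a^{2} + 4 a\right) \left(-2 + a\right) = \left(-2 + a\right) \left(2 + V + a^{2} + 4 a\right)$)
$P{\left(-4,3 \right)} 21 x{\left(2,F{\left(2 \right)} \right)} = \left(-4 + 3^{3} - 18 - -8 + 2 \cdot 3^{2} - 12\right) 21 \cdot 0 = \left(-4 + 27 - 18 + 8 + 2 \cdot 9 - 12\right) 21 \cdot 0 = \left(-4 + 27 - 18 + 8 + 18 - 12\right) 21 \cdot 0 = 19 \cdot 21 \cdot 0 = 399 \cdot 0 = 0$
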